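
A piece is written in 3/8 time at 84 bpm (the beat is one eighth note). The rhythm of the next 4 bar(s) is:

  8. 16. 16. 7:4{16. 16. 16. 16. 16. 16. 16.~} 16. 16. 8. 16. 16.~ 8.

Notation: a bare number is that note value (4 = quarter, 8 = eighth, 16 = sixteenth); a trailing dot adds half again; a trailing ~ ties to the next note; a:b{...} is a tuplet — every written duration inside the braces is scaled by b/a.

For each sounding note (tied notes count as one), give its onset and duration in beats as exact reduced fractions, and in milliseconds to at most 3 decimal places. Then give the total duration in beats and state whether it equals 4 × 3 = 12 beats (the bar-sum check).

1) 0.0ms=0b +1071.429ms=3/2b
2) 1071.429ms=3/2b +535.714ms=3/4b
3) 1607.143ms=9/4b +535.714ms=3/4b
4) 2142.857ms=3b +306.122ms=3/7b
5) 2448.98ms=24/7b +306.122ms=3/7b
6) 2755.102ms=27/7b +306.122ms=3/7b
7) 3061.224ms=30/7b +306.122ms=3/7b
8) 3367.347ms=33/7b +306.122ms=3/7b
9) 3673.469ms=36/7b +306.122ms=3/7b
10) 3979.592ms=39/7b +841.837ms=33/28b
11) 4821.429ms=27/4b +535.714ms=3/4b
12) 5357.143ms=15/2b +1071.429ms=3/2b
13) 6428.571ms=9b +535.714ms=3/4b
14) 6964.286ms=39/4b +1607.143ms=9/4b
Σ=12b of 12 (84bpm 3/8) — PASS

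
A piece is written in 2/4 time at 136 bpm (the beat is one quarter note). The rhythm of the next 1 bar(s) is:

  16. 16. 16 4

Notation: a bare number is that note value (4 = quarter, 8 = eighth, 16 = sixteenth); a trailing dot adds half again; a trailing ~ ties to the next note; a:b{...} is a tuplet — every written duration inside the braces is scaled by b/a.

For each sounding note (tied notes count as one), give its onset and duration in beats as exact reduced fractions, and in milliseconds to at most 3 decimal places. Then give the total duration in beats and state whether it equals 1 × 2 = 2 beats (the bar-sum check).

1) 0.0ms=0b +165.441ms=3/8b
2) 165.441ms=3/8b +165.441ms=3/8b
3) 330.882ms=3/4b +110.294ms=1/4b
4) 441.176ms=1b +441.176ms=1b
Σ=2b of 2 (136bpm 2/4) — PASS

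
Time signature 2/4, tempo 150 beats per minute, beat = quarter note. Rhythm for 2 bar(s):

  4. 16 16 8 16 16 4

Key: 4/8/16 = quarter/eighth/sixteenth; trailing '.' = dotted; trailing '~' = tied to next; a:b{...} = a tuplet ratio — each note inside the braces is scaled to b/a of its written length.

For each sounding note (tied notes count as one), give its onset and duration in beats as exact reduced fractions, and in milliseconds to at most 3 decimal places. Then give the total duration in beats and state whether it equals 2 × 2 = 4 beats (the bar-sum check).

1) 0.0ms=0b +600.0ms=3/2b
2) 600.0ms=3/2b +100.0ms=1/4b
3) 700.0ms=7/4b +100.0ms=1/4b
4) 800.0ms=2b +200.0ms=1/2b
5) 1000.0ms=5/2b +100.0ms=1/4b
6) 1100.0ms=11/4b +100.0ms=1/4b
7) 1200.0ms=3b +400.0ms=1b
Σ=4b of 4 (150bpm 2/4) — PASS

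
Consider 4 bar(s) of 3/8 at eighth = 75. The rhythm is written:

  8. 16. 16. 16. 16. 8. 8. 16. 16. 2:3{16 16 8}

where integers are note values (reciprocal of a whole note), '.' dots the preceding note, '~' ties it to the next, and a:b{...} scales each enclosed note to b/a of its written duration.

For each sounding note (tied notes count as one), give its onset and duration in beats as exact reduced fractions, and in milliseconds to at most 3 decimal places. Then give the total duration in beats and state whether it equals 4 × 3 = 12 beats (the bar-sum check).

1) 0.0ms=0b +1200.0ms=3/2b
2) 1200.0ms=3/2b +600.0ms=3/4b
3) 1800.0ms=9/4b +600.0ms=3/4b
4) 2400.0ms=3b +600.0ms=3/4b
5) 3000.0ms=15/4b +600.0ms=3/4b
6) 3600.0ms=9/2b +1200.0ms=3/2b
7) 4800.0ms=6b +1200.0ms=3/2b
8) 6000.0ms=15/2b +600.0ms=3/4b
9) 6600.0ms=33/4b +600.0ms=3/4b
10) 7200.0ms=9b +600.0ms=3/4b
11) 7800.0ms=39/4b +600.0ms=3/4b
12) 8400.0ms=21/2b +1200.0ms=3/2b
Σ=12b of 12 (75bpm 3/8) — PASS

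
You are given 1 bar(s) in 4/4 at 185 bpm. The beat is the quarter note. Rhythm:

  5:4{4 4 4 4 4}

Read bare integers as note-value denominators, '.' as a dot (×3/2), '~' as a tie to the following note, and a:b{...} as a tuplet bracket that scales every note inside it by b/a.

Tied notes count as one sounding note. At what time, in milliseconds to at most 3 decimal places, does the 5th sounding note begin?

note 5 onset = 16/5b = 1037.838ms

1. 0.0ms @ 0 + 259.459ms (4/5)
2. 259.459ms @ 4/5 + 259.459ms (4/5)
3. 518.919ms @ 8/5 + 259.459ms (4/5)
4. 778.378ms @ 12/5 + 259.459ms (4/5)
5. 1037.838ms @ 16/5 + 259.459ms (4/5)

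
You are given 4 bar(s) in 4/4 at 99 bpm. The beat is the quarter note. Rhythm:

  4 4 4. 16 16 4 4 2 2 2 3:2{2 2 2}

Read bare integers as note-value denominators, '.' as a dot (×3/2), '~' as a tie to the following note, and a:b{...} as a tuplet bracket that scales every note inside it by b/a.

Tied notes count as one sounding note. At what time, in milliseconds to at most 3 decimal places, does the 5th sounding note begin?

1. 0.0ms @ 0 + 606.061ms (1)
2. 606.061ms @ 1 + 606.061ms (1)
3. 1212.121ms @ 2 + 909.091ms (3/2)
4. 2121.212ms @ 7/2 + 151.515ms (1/4)
5. 2272.727ms @ 15/4 + 151.515ms (1/4)
6. 2424.242ms @ 4 + 606.061ms (1)
7. 3030.303ms @ 5 + 606.061ms (1)
8. 3636.364ms @ 6 + 1212.121ms (2)
9. 4848.485ms @ 8 + 1212.121ms (2)
10. 6060.606ms @ 10 + 1212.121ms (2)
11. 7272.727ms @ 12 + 808.081ms (4/3)
12. 8080.808ms @ 40/3 + 808.081ms (4/3)
13. 8888.889ms @ 44/3 + 808.081ms (4/3)

note 5 onset = 15/4b = 2272.727ms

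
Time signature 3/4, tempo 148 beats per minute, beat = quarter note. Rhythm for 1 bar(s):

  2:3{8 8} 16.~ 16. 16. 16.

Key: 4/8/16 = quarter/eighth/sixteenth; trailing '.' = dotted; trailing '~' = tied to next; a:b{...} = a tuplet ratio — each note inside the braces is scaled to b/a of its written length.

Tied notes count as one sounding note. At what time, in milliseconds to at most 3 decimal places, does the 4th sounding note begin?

1. 0.0ms @ 0 + 304.054ms (3/4)
2. 304.054ms @ 3/4 + 304.054ms (3/4)
3. 608.108ms @ 3/2 + 304.054ms (3/4)
4. 912.162ms @ 9/4 + 152.027ms (3/8)
5. 1064.189ms @ 21/8 + 152.027ms (3/8)

note 4 onset = 9/4b = 912.162ms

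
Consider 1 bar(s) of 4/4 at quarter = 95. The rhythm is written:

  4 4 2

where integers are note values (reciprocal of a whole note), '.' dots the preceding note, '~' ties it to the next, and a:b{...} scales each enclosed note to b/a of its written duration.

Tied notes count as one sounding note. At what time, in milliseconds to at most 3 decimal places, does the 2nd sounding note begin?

1. 0.0ms @ 0 + 631.579ms (1)
2. 631.579ms @ 1 + 631.579ms (1)
3. 1263.158ms @ 2 + 1263.158ms (2)

note 2 onset = 1b = 631.579ms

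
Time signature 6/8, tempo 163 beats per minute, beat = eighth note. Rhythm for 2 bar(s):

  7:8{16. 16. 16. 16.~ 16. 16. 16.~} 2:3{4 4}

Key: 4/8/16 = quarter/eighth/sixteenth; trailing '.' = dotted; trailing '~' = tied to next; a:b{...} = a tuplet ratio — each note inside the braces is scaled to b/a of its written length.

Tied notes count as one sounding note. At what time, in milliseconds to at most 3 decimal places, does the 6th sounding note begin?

1. 0.0ms @ 0 + 315.513ms (6/7)
2. 315.513ms @ 6/7 + 315.513ms (6/7)
3. 631.025ms @ 12/7 + 315.513ms (6/7)
4. 946.538ms @ 18/7 + 631.025ms (12/7)
5. 1577.564ms @ 30/7 + 315.513ms (6/7)
6. 1893.076ms @ 36/7 + 1419.807ms (27/7)
7. 3312.883ms @ 9 + 1104.294ms (3)

note 6 onset = 36/7b = 1893.076ms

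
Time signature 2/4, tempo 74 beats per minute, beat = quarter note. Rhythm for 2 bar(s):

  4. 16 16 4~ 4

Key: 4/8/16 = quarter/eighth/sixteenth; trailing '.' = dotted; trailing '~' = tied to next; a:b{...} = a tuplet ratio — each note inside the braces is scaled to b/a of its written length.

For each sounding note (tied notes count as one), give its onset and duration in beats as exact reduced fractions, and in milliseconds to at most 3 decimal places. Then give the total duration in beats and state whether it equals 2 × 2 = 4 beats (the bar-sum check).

1) 0.0ms=0b +1216.216ms=3/2b
2) 1216.216ms=3/2b +202.703ms=1/4b
3) 1418.919ms=7/4b +202.703ms=1/4b
4) 1621.622ms=2b +1621.622ms=2b
Σ=4b of 4 (74bpm 2/4) — PASS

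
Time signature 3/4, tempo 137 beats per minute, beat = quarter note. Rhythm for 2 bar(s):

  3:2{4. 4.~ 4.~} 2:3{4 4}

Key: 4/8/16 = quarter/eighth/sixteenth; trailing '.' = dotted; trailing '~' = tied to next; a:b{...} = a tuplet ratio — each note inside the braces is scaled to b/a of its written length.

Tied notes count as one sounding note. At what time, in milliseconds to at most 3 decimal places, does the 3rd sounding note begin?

note 3 onset = 9/2b = 1970.803ms

1. 0.0ms @ 0 + 437.956ms (1)
2. 437.956ms @ 1 + 1532.847ms (7/2)
3. 1970.803ms @ 9/2 + 656.934ms (3/2)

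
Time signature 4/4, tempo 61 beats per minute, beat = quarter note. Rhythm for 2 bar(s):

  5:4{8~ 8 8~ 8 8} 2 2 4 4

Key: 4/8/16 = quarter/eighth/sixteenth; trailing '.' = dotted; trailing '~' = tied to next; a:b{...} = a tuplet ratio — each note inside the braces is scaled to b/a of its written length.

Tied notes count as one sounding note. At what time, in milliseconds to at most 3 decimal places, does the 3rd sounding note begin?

note 3 onset = 8/5b = 1573.77ms

1. 0.0ms @ 0 + 786.885ms (4/5)
2. 786.885ms @ 4/5 + 786.885ms (4/5)
3. 1573.77ms @ 8/5 + 393.443ms (2/5)
4. 1967.213ms @ 2 + 1967.213ms (2)
5. 3934.426ms @ 4 + 1967.213ms (2)
6. 5901.639ms @ 6 + 983.607ms (1)
7. 6885.246ms @ 7 + 983.607ms (1)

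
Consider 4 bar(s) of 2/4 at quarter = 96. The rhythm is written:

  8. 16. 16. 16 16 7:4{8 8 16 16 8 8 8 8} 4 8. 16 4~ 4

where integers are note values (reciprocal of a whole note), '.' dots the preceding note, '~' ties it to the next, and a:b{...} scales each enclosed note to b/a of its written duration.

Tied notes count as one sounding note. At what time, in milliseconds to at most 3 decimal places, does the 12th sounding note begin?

note 12 onset = 24/7b = 2142.857ms

1. 0.0ms @ 0 + 468.75ms (3/4)
2. 468.75ms @ 3/4 + 234.375ms (3/8)
3. 703.125ms @ 9/8 + 234.375ms (3/8)
4. 937.5ms @ 3/2 + 156.25ms (1/4)
5. 1093.75ms @ 7/4 + 156.25ms (1/4)
6. 1250.0ms @ 2 + 178.571ms (2/7)
7. 1428.571ms @ 16/7 + 178.571ms (2/7)
8. 1607.143ms @ 18/7 + 89.286ms (1/7)
9. 1696.429ms @ 19/7 + 89.286ms (1/7)
10. 1785.714ms @ 20/7 + 178.571ms (2/7)
11. 1964.286ms @ 22/7 + 178.571ms (2/7)
12. 2142.857ms @ 24/7 + 178.571ms (2/7)
13. 2321.429ms @ 26/7 + 178.571ms (2/7)
14. 2500.0ms @ 4 + 625.0ms (1)
15. 3125.0ms @ 5 + 468.75ms (3/4)
16. 3593.75ms @ 23/4 + 156.25ms (1/4)
17. 3750.0ms @ 6 + 1250.0ms (2)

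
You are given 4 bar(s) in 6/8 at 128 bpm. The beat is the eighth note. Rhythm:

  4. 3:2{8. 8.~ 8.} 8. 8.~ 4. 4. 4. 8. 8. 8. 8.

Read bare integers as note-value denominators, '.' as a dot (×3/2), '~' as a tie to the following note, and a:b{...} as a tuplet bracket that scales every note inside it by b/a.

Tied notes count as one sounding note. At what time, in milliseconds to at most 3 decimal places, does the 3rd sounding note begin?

1. 0.0ms @ 0 + 1406.25ms (3)
2. 1406.25ms @ 3 + 468.75ms (1)
3. 1875.0ms @ 4 + 937.5ms (2)
4. 2812.5ms @ 6 + 703.125ms (3/2)
5. 3515.625ms @ 15/2 + 2109.375ms (9/2)
6. 5625.0ms @ 12 + 1406.25ms (3)
7. 7031.25ms @ 15 + 1406.25ms (3)
8. 8437.5ms @ 18 + 703.125ms (3/2)
9. 9140.625ms @ 39/2 + 703.125ms (3/2)
10. 9843.75ms @ 21 + 703.125ms (3/2)
11. 10546.875ms @ 45/2 + 703.125ms (3/2)

note 3 onset = 4b = 1875.0ms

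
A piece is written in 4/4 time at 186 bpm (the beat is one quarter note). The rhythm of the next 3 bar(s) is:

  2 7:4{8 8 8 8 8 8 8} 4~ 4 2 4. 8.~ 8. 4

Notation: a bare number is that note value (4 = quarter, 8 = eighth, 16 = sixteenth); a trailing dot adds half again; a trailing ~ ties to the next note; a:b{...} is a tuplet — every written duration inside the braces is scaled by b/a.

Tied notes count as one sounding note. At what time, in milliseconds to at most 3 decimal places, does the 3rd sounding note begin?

1. 0.0ms @ 0 + 645.161ms (2)
2. 645.161ms @ 2 + 92.166ms (2/7)
3. 737.327ms @ 16/7 + 92.166ms (2/7)
4. 829.493ms @ 18/7 + 92.166ms (2/7)
5. 921.659ms @ 20/7 + 92.166ms (2/7)
6. 1013.825ms @ 22/7 + 92.166ms (2/7)
7. 1105.991ms @ 24/7 + 92.166ms (2/7)
8. 1198.157ms @ 26/7 + 92.166ms (2/7)
9. 1290.323ms @ 4 + 645.161ms (2)
10. 1935.484ms @ 6 + 645.161ms (2)
11. 2580.645ms @ 8 + 483.871ms (3/2)
12. 3064.516ms @ 19/2 + 483.871ms (3/2)
13. 3548.387ms @ 11 + 322.581ms (1)

note 3 onset = 16/7b = 737.327ms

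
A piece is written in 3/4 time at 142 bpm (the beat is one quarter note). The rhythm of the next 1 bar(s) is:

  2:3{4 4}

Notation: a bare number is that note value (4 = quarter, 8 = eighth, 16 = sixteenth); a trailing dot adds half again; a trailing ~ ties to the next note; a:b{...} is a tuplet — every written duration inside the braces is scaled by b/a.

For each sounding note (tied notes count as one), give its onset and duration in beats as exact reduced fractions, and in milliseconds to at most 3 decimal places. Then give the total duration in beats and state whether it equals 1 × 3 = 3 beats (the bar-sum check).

1) 0.0ms=0b +633.803ms=3/2b
2) 633.803ms=3/2b +633.803ms=3/2b
Σ=3b of 3 (142bpm 3/4) — PASS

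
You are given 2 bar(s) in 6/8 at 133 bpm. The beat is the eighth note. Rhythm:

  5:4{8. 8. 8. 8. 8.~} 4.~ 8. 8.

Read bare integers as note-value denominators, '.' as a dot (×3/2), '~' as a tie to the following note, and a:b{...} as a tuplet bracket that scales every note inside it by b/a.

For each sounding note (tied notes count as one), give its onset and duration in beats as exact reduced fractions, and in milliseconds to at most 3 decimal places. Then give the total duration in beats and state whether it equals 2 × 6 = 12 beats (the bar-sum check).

1) 0.0ms=0b +541.353ms=6/5b
2) 541.353ms=6/5b +541.353ms=6/5b
3) 1082.707ms=12/5b +541.353ms=6/5b
4) 1624.06ms=18/5b +541.353ms=6/5b
5) 2165.414ms=24/5b +2571.429ms=57/10b
6) 4736.842ms=21/2b +676.692ms=3/2b
Σ=12b of 12 (133bpm 6/8) — PASS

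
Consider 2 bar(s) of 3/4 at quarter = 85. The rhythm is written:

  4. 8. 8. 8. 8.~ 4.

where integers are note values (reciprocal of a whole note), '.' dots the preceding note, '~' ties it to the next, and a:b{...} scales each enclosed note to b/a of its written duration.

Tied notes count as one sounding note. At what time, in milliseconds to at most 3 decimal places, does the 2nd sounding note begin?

1. 0.0ms @ 0 + 1058.824ms (3/2)
2. 1058.824ms @ 3/2 + 529.412ms (3/4)
3. 1588.235ms @ 9/4 + 529.412ms (3/4)
4. 2117.647ms @ 3 + 529.412ms (3/4)
5. 2647.059ms @ 15/4 + 1588.235ms (9/4)

note 2 onset = 3/2b = 1058.824ms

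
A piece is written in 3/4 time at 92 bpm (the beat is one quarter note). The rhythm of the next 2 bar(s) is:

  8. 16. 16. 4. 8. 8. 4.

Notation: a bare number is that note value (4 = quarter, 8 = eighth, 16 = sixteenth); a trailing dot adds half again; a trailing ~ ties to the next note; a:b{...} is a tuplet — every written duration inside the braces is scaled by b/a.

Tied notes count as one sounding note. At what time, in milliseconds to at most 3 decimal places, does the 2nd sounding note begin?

1. 0.0ms @ 0 + 489.13ms (3/4)
2. 489.13ms @ 3/4 + 244.565ms (3/8)
3. 733.696ms @ 9/8 + 244.565ms (3/8)
4. 978.261ms @ 3/2 + 978.261ms (3/2)
5. 1956.522ms @ 3 + 489.13ms (3/4)
6. 2445.652ms @ 15/4 + 489.13ms (3/4)
7. 2934.783ms @ 9/2 + 978.261ms (3/2)

note 2 onset = 3/4b = 489.13ms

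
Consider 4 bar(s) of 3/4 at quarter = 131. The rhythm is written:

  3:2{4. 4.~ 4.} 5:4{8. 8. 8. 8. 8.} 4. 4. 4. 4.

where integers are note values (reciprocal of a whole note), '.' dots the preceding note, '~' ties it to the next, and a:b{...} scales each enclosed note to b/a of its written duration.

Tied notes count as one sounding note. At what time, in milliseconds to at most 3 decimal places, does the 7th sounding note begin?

note 7 onset = 27/5b = 2473.282ms

1. 0.0ms @ 0 + 458.015ms (1)
2. 458.015ms @ 1 + 916.031ms (2)
3. 1374.046ms @ 3 + 274.809ms (3/5)
4. 1648.855ms @ 18/5 + 274.809ms (3/5)
5. 1923.664ms @ 21/5 + 274.809ms (3/5)
6. 2198.473ms @ 24/5 + 274.809ms (3/5)
7. 2473.282ms @ 27/5 + 274.809ms (3/5)
8. 2748.092ms @ 6 + 687.023ms (3/2)
9. 3435.115ms @ 15/2 + 687.023ms (3/2)
10. 4122.137ms @ 9 + 687.023ms (3/2)
11. 4809.16ms @ 21/2 + 687.023ms (3/2)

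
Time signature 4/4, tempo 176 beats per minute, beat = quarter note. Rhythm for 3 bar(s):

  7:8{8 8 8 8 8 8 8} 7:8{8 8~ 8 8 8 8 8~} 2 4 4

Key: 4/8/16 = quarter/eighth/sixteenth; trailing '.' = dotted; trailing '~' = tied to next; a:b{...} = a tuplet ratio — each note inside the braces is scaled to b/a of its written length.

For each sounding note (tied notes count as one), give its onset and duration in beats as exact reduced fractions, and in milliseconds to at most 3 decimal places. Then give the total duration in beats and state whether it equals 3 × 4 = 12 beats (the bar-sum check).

1) 0.0ms=0b +194.805ms=4/7b
2) 194.805ms=4/7b +194.805ms=4/7b
3) 389.61ms=8/7b +194.805ms=4/7b
4) 584.416ms=12/7b +194.805ms=4/7b
5) 779.221ms=16/7b +194.805ms=4/7b
6) 974.026ms=20/7b +194.805ms=4/7b
7) 1168.831ms=24/7b +194.805ms=4/7b
8) 1363.636ms=4b +194.805ms=4/7b
9) 1558.442ms=32/7b +389.61ms=8/7b
10) 1948.052ms=40/7b +194.805ms=4/7b
11) 2142.857ms=44/7b +194.805ms=4/7b
12) 2337.662ms=48/7b +194.805ms=4/7b
13) 2532.468ms=52/7b +876.623ms=18/7b
14) 3409.091ms=10b +340.909ms=1b
15) 3750.0ms=11b +340.909ms=1b
Σ=12b of 12 (176bpm 4/4) — PASS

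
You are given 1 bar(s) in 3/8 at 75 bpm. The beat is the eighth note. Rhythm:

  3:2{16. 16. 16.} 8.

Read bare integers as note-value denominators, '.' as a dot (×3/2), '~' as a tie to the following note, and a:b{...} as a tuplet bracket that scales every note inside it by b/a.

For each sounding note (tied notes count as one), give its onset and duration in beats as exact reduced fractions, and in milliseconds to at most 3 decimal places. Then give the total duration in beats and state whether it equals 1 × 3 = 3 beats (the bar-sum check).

1) 0.0ms=0b +400.0ms=1/2b
2) 400.0ms=1/2b +400.0ms=1/2b
3) 800.0ms=1b +400.0ms=1/2b
4) 1200.0ms=3/2b +1200.0ms=3/2b
Σ=3b of 3 (75bpm 3/8) — PASS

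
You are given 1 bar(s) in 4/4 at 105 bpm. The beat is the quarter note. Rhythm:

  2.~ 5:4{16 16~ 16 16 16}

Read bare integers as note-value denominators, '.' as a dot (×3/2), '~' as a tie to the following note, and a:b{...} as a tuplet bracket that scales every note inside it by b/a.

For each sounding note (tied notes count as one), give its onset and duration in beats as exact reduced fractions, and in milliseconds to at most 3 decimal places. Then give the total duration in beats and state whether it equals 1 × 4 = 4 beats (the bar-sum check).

1) 0.0ms=0b +1828.571ms=16/5b
2) 1828.571ms=16/5b +228.571ms=2/5b
3) 2057.143ms=18/5b +114.286ms=1/5b
4) 2171.429ms=19/5b +114.286ms=1/5b
Σ=4b of 4 (105bpm 4/4) — PASS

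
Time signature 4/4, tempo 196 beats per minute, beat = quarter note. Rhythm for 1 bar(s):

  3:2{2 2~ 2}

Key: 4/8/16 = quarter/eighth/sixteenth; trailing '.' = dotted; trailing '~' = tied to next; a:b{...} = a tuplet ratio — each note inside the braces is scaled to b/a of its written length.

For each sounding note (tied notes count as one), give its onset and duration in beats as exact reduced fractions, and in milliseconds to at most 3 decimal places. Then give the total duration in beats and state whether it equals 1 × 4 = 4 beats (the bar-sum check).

1) 0.0ms=0b +408.163ms=4/3b
2) 408.163ms=4/3b +816.327ms=8/3b
Σ=4b of 4 (196bpm 4/4) — PASS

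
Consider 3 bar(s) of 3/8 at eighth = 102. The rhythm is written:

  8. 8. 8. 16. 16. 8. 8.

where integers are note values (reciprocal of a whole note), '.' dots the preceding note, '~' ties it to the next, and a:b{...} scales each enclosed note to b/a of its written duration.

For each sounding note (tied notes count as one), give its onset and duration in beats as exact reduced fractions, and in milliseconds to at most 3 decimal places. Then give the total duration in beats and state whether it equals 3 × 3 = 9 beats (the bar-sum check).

1) 0.0ms=0b +882.353ms=3/2b
2) 882.353ms=3/2b +882.353ms=3/2b
3) 1764.706ms=3b +882.353ms=3/2b
4) 2647.059ms=9/2b +441.176ms=3/4b
5) 3088.235ms=21/4b +441.176ms=3/4b
6) 3529.412ms=6b +882.353ms=3/2b
7) 4411.765ms=15/2b +882.353ms=3/2b
Σ=9b of 9 (102bpm 3/8) — PASS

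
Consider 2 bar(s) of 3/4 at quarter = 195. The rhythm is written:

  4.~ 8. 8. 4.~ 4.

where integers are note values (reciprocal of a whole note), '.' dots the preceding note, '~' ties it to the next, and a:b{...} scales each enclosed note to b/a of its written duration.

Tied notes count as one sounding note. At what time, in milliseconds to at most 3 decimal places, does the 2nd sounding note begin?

1. 0.0ms @ 0 + 692.308ms (9/4)
2. 692.308ms @ 9/4 + 230.769ms (3/4)
3. 923.077ms @ 3 + 923.077ms (3)

note 2 onset = 9/4b = 692.308ms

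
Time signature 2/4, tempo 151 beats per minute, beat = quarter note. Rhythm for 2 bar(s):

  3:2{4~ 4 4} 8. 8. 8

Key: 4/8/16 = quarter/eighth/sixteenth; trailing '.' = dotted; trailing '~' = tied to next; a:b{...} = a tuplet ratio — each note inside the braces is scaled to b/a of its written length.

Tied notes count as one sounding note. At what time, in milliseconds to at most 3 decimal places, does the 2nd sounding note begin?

1. 0.0ms @ 0 + 529.801ms (4/3)
2. 529.801ms @ 4/3 + 264.901ms (2/3)
3. 794.702ms @ 2 + 298.013ms (3/4)
4. 1092.715ms @ 11/4 + 298.013ms (3/4)
5. 1390.728ms @ 7/2 + 198.675ms (1/2)

note 2 onset = 4/3b = 529.801ms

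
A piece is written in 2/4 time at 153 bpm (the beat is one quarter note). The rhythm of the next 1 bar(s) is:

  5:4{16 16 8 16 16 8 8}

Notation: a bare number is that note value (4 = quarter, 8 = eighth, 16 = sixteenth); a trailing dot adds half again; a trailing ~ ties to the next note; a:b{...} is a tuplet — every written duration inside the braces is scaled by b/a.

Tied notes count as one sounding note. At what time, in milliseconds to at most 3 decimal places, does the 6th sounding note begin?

note 6 onset = 6/5b = 470.588ms

1. 0.0ms @ 0 + 78.431ms (1/5)
2. 78.431ms @ 1/5 + 78.431ms (1/5)
3. 156.863ms @ 2/5 + 156.863ms (2/5)
4. 313.725ms @ 4/5 + 78.431ms (1/5)
5. 392.157ms @ 1 + 78.431ms (1/5)
6. 470.588ms @ 6/5 + 156.863ms (2/5)
7. 627.451ms @ 8/5 + 156.863ms (2/5)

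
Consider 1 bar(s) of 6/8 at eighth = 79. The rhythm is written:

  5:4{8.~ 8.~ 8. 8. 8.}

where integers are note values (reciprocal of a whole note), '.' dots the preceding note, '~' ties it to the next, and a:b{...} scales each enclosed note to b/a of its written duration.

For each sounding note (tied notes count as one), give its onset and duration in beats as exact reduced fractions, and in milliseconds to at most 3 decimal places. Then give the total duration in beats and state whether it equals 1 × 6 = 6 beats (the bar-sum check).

1) 0.0ms=0b +2734.177ms=18/5b
2) 2734.177ms=18/5b +911.392ms=6/5b
3) 3645.57ms=24/5b +911.392ms=6/5b
Σ=6b of 6 (79bpm 6/8) — PASS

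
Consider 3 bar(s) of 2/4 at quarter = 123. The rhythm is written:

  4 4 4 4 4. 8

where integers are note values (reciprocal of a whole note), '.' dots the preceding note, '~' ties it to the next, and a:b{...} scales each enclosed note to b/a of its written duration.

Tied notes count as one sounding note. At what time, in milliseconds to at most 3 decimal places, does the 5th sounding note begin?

note 5 onset = 4b = 1951.22ms

1. 0.0ms @ 0 + 487.805ms (1)
2. 487.805ms @ 1 + 487.805ms (1)
3. 975.61ms @ 2 + 487.805ms (1)
4. 1463.415ms @ 3 + 487.805ms (1)
5. 1951.22ms @ 4 + 731.707ms (3/2)
6. 2682.927ms @ 11/2 + 243.902ms (1/2)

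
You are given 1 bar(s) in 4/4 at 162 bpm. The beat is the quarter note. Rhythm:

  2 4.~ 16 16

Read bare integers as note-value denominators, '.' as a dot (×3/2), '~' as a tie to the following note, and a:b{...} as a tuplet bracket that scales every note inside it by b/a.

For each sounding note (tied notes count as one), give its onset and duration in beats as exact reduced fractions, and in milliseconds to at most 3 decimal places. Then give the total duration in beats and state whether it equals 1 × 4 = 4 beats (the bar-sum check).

1) 0.0ms=0b +740.741ms=2b
2) 740.741ms=2b +648.148ms=7/4b
3) 1388.889ms=15/4b +92.593ms=1/4b
Σ=4b of 4 (162bpm 4/4) — PASS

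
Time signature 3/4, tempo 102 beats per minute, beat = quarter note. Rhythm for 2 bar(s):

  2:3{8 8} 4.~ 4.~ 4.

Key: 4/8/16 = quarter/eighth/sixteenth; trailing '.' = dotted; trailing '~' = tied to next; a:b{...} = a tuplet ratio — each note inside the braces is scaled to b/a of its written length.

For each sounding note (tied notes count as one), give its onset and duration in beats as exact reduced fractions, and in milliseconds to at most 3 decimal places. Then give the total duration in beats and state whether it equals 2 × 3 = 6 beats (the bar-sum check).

1) 0.0ms=0b +441.176ms=3/4b
2) 441.176ms=3/4b +441.176ms=3/4b
3) 882.353ms=3/2b +2647.059ms=9/2b
Σ=6b of 6 (102bpm 3/4) — PASS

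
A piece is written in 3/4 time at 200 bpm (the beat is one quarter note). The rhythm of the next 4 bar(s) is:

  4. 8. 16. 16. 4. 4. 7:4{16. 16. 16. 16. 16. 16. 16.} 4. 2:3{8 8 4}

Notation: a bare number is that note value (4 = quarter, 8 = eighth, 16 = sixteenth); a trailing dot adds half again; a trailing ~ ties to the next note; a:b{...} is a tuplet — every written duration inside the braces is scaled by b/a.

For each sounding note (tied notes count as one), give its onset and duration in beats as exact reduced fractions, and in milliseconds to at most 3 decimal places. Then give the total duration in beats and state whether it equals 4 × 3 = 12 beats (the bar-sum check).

1) 0.0ms=0b +450.0ms=3/2b
2) 450.0ms=3/2b +225.0ms=3/4b
3) 675.0ms=9/4b +112.5ms=3/8b
4) 787.5ms=21/8b +112.5ms=3/8b
5) 900.0ms=3b +450.0ms=3/2b
6) 1350.0ms=9/2b +450.0ms=3/2b
7) 1800.0ms=6b +64.286ms=3/14b
8) 1864.286ms=87/14b +64.286ms=3/14b
9) 1928.571ms=45/7b +64.286ms=3/14b
10) 1992.857ms=93/14b +64.286ms=3/14b
11) 2057.143ms=48/7b +64.286ms=3/14b
12) 2121.429ms=99/14b +64.286ms=3/14b
13) 2185.714ms=51/7b +64.286ms=3/14b
14) 2250.0ms=15/2b +450.0ms=3/2b
15) 2700.0ms=9b +225.0ms=3/4b
16) 2925.0ms=39/4b +225.0ms=3/4b
17) 3150.0ms=21/2b +450.0ms=3/2b
Σ=12b of 12 (200bpm 3/4) — PASS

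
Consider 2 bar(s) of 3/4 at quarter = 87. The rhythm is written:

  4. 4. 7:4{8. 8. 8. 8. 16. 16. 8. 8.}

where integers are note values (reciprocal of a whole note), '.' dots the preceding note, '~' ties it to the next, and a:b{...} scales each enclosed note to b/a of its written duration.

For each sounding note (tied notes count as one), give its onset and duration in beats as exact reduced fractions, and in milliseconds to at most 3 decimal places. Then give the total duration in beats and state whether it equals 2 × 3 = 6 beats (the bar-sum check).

1) 0.0ms=0b +1034.483ms=3/2b
2) 1034.483ms=3/2b +1034.483ms=3/2b
3) 2068.966ms=3b +295.567ms=3/7b
4) 2364.532ms=24/7b +295.567ms=3/7b
5) 2660.099ms=27/7b +295.567ms=3/7b
6) 2955.665ms=30/7b +295.567ms=3/7b
7) 3251.232ms=33/7b +147.783ms=3/14b
8) 3399.015ms=69/14b +147.783ms=3/14b
9) 3546.798ms=36/7b +295.567ms=3/7b
10) 3842.365ms=39/7b +295.567ms=3/7b
Σ=6b of 6 (87bpm 3/4) — PASS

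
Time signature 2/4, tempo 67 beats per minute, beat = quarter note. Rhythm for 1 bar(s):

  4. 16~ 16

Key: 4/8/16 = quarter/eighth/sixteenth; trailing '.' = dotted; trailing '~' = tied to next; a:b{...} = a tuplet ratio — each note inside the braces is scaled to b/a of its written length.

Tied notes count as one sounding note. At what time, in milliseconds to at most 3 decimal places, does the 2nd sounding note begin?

note 2 onset = 3/2b = 1343.284ms

1. 0.0ms @ 0 + 1343.284ms (3/2)
2. 1343.284ms @ 3/2 + 447.761ms (1/2)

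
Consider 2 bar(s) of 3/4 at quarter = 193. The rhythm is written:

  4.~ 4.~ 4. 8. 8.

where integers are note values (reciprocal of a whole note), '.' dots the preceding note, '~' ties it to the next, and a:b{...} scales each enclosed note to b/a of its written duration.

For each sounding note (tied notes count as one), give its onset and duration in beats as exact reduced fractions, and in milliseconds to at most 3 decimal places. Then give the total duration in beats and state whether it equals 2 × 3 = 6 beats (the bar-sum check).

1) 0.0ms=0b +1398.964ms=9/2b
2) 1398.964ms=9/2b +233.161ms=3/4b
3) 1632.124ms=21/4b +233.161ms=3/4b
Σ=6b of 6 (193bpm 3/4) — PASS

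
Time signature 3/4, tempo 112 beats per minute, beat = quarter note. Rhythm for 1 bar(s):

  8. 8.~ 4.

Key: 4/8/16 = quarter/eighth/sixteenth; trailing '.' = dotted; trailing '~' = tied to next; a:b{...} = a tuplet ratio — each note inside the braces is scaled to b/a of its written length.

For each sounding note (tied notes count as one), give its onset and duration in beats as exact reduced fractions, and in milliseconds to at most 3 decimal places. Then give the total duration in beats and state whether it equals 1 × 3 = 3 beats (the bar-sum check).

1) 0.0ms=0b +401.786ms=3/4b
2) 401.786ms=3/4b +1205.357ms=9/4b
Σ=3b of 3 (112bpm 3/4) — PASS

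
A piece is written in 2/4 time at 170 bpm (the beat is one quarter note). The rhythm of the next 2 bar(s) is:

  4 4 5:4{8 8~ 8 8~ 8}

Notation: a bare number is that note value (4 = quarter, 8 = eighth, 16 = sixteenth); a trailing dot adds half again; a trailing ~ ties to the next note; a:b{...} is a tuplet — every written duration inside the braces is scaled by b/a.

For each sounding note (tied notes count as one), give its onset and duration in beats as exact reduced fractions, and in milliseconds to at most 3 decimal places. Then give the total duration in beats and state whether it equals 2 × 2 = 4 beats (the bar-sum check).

1) 0.0ms=0b +352.941ms=1b
2) 352.941ms=1b +352.941ms=1b
3) 705.882ms=2b +141.176ms=2/5b
4) 847.059ms=12/5b +282.353ms=4/5b
5) 1129.412ms=16/5b +282.353ms=4/5b
Σ=4b of 4 (170bpm 2/4) — PASS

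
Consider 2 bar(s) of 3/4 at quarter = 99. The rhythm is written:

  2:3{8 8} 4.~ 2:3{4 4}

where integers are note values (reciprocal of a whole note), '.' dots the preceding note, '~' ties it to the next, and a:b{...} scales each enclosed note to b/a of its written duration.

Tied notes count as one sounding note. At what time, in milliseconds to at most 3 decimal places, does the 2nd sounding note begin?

note 2 onset = 3/4b = 454.545ms

1. 0.0ms @ 0 + 454.545ms (3/4)
2. 454.545ms @ 3/4 + 454.545ms (3/4)
3. 909.091ms @ 3/2 + 1818.182ms (3)
4. 2727.273ms @ 9/2 + 909.091ms (3/2)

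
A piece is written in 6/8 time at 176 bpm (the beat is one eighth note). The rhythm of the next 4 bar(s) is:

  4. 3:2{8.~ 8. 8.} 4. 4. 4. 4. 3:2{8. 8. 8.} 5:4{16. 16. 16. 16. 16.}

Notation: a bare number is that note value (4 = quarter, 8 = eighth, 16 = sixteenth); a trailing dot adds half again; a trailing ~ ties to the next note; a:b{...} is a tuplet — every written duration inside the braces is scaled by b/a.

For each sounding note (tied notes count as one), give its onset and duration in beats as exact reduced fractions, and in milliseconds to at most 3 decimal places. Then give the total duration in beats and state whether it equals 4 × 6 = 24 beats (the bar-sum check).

1) 0.0ms=0b +1022.727ms=3b
2) 1022.727ms=3b +681.818ms=2b
3) 1704.545ms=5b +340.909ms=1b
4) 2045.455ms=6b +1022.727ms=3b
5) 3068.182ms=9b +1022.727ms=3b
6) 4090.909ms=12b +1022.727ms=3b
7) 5113.636ms=15b +1022.727ms=3b
8) 6136.364ms=18b +340.909ms=1b
9) 6477.273ms=19b +340.909ms=1b
10) 6818.182ms=20b +340.909ms=1b
11) 7159.091ms=21b +204.545ms=3/5b
12) 7363.636ms=108/5b +204.545ms=3/5b
13) 7568.182ms=111/5b +204.545ms=3/5b
14) 7772.727ms=114/5b +204.545ms=3/5b
15) 7977.273ms=117/5b +204.545ms=3/5b
Σ=24b of 24 (176bpm 6/8) — PASS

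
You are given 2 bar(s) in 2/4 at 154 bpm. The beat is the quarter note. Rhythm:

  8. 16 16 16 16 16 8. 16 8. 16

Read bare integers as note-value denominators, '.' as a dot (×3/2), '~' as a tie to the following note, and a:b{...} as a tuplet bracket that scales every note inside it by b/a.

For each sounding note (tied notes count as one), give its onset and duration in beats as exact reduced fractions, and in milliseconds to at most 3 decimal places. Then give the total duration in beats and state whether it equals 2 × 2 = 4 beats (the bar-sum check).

1) 0.0ms=0b +292.208ms=3/4b
2) 292.208ms=3/4b +97.403ms=1/4b
3) 389.61ms=1b +97.403ms=1/4b
4) 487.013ms=5/4b +97.403ms=1/4b
5) 584.416ms=3/2b +97.403ms=1/4b
6) 681.818ms=7/4b +97.403ms=1/4b
7) 779.221ms=2b +292.208ms=3/4b
8) 1071.429ms=11/4b +97.403ms=1/4b
9) 1168.831ms=3b +292.208ms=3/4b
10) 1461.039ms=15/4b +97.403ms=1/4b
Σ=4b of 4 (154bpm 2/4) — PASS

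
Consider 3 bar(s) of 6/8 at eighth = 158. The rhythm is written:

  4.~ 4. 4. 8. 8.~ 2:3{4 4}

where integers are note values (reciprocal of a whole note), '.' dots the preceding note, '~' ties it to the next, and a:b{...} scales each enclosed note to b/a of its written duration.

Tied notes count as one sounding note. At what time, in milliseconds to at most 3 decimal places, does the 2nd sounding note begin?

note 2 onset = 6b = 2278.481ms

1. 0.0ms @ 0 + 2278.481ms (6)
2. 2278.481ms @ 6 + 1139.241ms (3)
3. 3417.722ms @ 9 + 569.62ms (3/2)
4. 3987.342ms @ 21/2 + 1708.861ms (9/2)
5. 5696.203ms @ 15 + 1139.241ms (3)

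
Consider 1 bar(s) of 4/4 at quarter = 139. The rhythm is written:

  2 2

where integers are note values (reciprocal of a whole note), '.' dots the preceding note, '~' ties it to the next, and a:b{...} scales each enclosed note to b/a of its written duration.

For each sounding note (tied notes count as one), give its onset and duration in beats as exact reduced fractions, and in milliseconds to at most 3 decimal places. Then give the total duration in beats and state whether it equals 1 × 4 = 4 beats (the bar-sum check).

1) 0.0ms=0b +863.309ms=2b
2) 863.309ms=2b +863.309ms=2b
Σ=4b of 4 (139bpm 4/4) — PASS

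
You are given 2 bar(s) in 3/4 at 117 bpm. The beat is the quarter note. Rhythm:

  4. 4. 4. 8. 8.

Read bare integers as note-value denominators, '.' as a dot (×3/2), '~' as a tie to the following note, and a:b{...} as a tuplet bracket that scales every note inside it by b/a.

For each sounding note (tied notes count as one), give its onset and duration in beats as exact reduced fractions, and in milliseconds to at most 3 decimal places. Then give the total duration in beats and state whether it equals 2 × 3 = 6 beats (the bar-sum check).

1) 0.0ms=0b +769.231ms=3/2b
2) 769.231ms=3/2b +769.231ms=3/2b
3) 1538.462ms=3b +769.231ms=3/2b
4) 2307.692ms=9/2b +384.615ms=3/4b
5) 2692.308ms=21/4b +384.615ms=3/4b
Σ=6b of 6 (117bpm 3/4) — PASS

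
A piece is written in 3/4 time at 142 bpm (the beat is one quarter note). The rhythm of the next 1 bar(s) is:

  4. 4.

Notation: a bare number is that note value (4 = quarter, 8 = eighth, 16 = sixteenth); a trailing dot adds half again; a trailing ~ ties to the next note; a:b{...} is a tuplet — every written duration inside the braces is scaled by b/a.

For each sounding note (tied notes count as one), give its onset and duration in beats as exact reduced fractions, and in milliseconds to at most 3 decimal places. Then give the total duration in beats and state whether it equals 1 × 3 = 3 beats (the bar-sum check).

1) 0.0ms=0b +633.803ms=3/2b
2) 633.803ms=3/2b +633.803ms=3/2b
Σ=3b of 3 (142bpm 3/4) — PASS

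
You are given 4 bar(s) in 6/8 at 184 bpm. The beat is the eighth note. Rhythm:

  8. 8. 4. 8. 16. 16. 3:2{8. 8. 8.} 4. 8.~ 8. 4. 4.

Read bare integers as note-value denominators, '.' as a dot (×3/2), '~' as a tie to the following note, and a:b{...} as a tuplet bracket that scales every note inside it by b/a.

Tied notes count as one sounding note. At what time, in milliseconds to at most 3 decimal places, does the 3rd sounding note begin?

1. 0.0ms @ 0 + 489.13ms (3/2)
2. 489.13ms @ 3/2 + 489.13ms (3/2)
3. 978.261ms @ 3 + 978.261ms (3)
4. 1956.522ms @ 6 + 489.13ms (3/2)
5. 2445.652ms @ 15/2 + 244.565ms (3/4)
6. 2690.217ms @ 33/4 + 244.565ms (3/4)
7. 2934.783ms @ 9 + 326.087ms (1)
8. 3260.87ms @ 10 + 326.087ms (1)
9. 3586.957ms @ 11 + 326.087ms (1)
10. 3913.043ms @ 12 + 978.261ms (3)
11. 4891.304ms @ 15 + 978.261ms (3)
12. 5869.565ms @ 18 + 978.261ms (3)
13. 6847.826ms @ 21 + 978.261ms (3)

note 3 onset = 3b = 978.261ms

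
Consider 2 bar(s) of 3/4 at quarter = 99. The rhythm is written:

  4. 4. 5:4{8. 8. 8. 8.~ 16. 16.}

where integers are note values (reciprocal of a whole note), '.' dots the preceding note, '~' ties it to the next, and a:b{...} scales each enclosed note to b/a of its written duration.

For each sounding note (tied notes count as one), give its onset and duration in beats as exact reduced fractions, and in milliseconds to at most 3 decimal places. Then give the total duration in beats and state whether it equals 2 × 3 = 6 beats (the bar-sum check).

1) 0.0ms=0b +909.091ms=3/2b
2) 909.091ms=3/2b +909.091ms=3/2b
3) 1818.182ms=3b +363.636ms=3/5b
4) 2181.818ms=18/5b +363.636ms=3/5b
5) 2545.455ms=21/5b +363.636ms=3/5b
6) 2909.091ms=24/5b +545.455ms=9/10b
7) 3454.545ms=57/10b +181.818ms=3/10b
Σ=6b of 6 (99bpm 3/4) — PASS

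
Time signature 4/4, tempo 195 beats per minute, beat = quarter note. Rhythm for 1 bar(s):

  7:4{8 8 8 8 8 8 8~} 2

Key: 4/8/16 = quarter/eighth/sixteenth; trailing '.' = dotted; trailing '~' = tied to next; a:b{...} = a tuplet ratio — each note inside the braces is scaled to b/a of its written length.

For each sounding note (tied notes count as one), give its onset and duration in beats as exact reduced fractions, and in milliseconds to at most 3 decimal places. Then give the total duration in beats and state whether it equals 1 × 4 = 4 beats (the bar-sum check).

1) 0.0ms=0b +87.912ms=2/7b
2) 87.912ms=2/7b +87.912ms=2/7b
3) 175.824ms=4/7b +87.912ms=2/7b
4) 263.736ms=6/7b +87.912ms=2/7b
5) 351.648ms=8/7b +87.912ms=2/7b
6) 439.56ms=10/7b +87.912ms=2/7b
7) 527.473ms=12/7b +703.297ms=16/7b
Σ=4b of 4 (195bpm 4/4) — PASS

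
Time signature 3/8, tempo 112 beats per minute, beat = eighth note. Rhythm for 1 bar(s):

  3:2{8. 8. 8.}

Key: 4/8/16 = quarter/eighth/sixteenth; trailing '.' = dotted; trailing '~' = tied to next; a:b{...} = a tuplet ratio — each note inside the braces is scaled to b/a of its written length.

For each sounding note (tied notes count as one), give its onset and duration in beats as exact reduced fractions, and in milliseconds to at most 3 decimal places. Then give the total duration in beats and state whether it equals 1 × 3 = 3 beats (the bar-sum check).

1) 0.0ms=0b +535.714ms=1b
2) 535.714ms=1b +535.714ms=1b
3) 1071.429ms=2b +535.714ms=1b
Σ=3b of 3 (112bpm 3/8) — PASS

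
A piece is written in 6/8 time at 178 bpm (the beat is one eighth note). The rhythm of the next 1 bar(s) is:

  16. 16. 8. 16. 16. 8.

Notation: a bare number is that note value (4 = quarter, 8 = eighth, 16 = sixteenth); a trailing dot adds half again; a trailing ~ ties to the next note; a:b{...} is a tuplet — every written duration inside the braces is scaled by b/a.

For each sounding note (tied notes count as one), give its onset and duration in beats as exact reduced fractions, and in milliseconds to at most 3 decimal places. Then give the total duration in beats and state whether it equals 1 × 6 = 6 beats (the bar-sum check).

1) 0.0ms=0b +252.809ms=3/4b
2) 252.809ms=3/4b +252.809ms=3/4b
3) 505.618ms=3/2b +505.618ms=3/2b
4) 1011.236ms=3b +252.809ms=3/4b
5) 1264.045ms=15/4b +252.809ms=3/4b
6) 1516.854ms=9/2b +505.618ms=3/2b
Σ=6b of 6 (178bpm 6/8) — PASS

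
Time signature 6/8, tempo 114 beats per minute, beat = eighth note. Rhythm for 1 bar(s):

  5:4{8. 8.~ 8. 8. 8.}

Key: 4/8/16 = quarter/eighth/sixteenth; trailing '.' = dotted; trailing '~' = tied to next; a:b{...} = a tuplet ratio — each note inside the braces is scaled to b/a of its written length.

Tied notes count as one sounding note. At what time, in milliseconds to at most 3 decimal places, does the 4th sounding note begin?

note 4 onset = 24/5b = 2526.316ms

1. 0.0ms @ 0 + 631.579ms (6/5)
2. 631.579ms @ 6/5 + 1263.158ms (12/5)
3. 1894.737ms @ 18/5 + 631.579ms (6/5)
4. 2526.316ms @ 24/5 + 631.579ms (6/5)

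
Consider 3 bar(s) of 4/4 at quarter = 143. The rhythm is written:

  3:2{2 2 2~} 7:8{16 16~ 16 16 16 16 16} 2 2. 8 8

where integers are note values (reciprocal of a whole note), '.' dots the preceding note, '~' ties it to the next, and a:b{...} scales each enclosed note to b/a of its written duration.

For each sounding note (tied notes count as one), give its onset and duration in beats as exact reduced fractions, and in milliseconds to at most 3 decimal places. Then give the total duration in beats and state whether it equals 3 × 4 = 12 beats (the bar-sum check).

1) 0.0ms=0b +559.441ms=4/3b
2) 559.441ms=4/3b +559.441ms=4/3b
3) 1118.881ms=8/3b +679.321ms=34/21b
4) 1798.202ms=30/7b +239.76ms=4/7b
5) 2037.962ms=34/7b +119.88ms=2/7b
6) 2157.842ms=36/7b +119.88ms=2/7b
7) 2277.722ms=38/7b +119.88ms=2/7b
8) 2397.602ms=40/7b +119.88ms=2/7b
9) 2517.483ms=6b +839.161ms=2b
10) 3356.643ms=8b +1258.741ms=3b
11) 4615.385ms=11b +209.79ms=1/2b
12) 4825.175ms=23/2b +209.79ms=1/2b
Σ=12b of 12 (143bpm 4/4) — PASS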